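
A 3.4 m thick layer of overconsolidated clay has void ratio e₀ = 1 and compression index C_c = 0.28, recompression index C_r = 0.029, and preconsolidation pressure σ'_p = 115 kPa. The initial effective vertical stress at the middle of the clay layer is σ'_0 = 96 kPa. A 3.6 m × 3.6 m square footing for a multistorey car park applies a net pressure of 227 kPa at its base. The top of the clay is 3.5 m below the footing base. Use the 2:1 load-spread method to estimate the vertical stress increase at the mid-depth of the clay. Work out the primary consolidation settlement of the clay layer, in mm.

S_c ≈ 35.5 mm

Mid-depth of clay below the footing base: z = 3.5 + 3.4/2 = 5.2 m.
Stress increase at mid-clay by the 2:1 spreading method:
Δσ = qBL/((B+z)(L+z)) = 227×3.6×3.6/((3.6+5.2)(3.6+5.2)) = 37.99 kPa
Final effective stress: σ'_f = 96 + 37.99 = 133.99 kPa.
σ'_f = 133.99 > σ'_p = 115 kPa, so the stress path crosses the preconsolidation pressure — recompression up to σ'_p, then virgin compression beyond:
S_c = H/(1+e₀)·[C_r·log₁₀(σ'_p/σ'_0) + C_c·log₁₀(σ'_f/σ'_p)]
    = 3.4/2 × [0.029×log₁₀(115/96) + 0.28×log₁₀(133.99/115)]
    = 1.7 × [0.0022744 + 0.018585] = 0.03546 m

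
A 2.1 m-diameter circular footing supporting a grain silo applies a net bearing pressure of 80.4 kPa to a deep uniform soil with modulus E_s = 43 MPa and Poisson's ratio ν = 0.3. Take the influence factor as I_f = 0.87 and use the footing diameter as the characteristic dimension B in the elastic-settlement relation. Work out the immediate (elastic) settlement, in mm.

S_e ≈ 3.11 mm

Immediate (elastic) settlement: S_e = q·B·(1−ν²)/E_s · I_f.
E_s = 43 MPa = 43000 kPa.
S_e = 80.4 × 2.1 × (1 − 0.3²) / 43000 × 0.87
    = 80.4 × 2.1 × 0.91 / 43000 × 0.87
    = 0.003109 m = 3.109 mm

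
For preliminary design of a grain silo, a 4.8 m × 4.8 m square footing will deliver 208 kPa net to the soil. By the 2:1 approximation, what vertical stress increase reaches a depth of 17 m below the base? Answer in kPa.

Δσ_z ≈ 10.1 kPa

By the 2:1 method the load spreads at 1 horizontal : 2 vertical, so at depth z the loaded area has grown by z in each plan dimension:
Δσ = qBL/((B+z)(L+z)) = 208×4.8×4.8/((4.8+17)(4.8+17)) = 10.084 kPa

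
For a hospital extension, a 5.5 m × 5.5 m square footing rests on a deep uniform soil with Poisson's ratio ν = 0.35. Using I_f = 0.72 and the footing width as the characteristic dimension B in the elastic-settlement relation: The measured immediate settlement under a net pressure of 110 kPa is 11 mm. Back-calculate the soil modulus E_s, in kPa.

S_e = q·B·(1−ν²)/E_s · I_f  ⇒  E_s = q·B·(1−ν²)·I_f / S_e.
E_s = 110 × 5.5 × 0.8775 × 0.72 / 0.011 = 34750 kPa

E_s ≈ 34700 kPa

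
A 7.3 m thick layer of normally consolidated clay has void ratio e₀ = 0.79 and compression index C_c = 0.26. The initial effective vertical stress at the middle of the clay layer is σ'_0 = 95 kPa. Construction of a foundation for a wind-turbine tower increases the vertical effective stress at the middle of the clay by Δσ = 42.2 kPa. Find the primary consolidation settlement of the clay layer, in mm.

S_c ≈ 169 mm

Final effective stress: σ'_f = σ'_0 + Δσ = 95 + 42.2 = 137.2 kPa.
Normally consolidated clay, so the full stress increment lies on the virgin compression line:
S_c = C_c·H/(1+e₀)·log₁₀(σ'_f/σ'_0) = 0.26×7.3/(1+0.79)×log₁₀(137.2/95)
    = 1.0603 × 0.15963 = 0.1693 m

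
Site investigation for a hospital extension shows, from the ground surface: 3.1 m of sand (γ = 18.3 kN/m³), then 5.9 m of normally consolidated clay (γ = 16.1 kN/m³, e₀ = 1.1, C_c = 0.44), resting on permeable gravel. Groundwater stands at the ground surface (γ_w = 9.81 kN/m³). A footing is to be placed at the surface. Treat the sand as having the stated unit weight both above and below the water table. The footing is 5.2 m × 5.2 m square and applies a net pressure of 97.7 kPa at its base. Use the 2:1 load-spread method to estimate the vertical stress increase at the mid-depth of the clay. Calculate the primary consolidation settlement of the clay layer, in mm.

S_c ≈ 205 mm

Mid-depth of clay below the ground surface: z = 3.1 + 5.9/2 = 6.05 m.
Total vertical stress at mid-clay: σ_v = 18.3×3.1 + 16.1×2.95 = 104.23 kPa.
Pore pressure: u = 9.81×(6.05 − 0) = 59.351 kPa.
Initial effective stress: σ'_0 = σ_v − u = 104.23 − 59.351 = 44.879 kPa.
Stress increase at mid-clay by the 2:1 spreading method:
Δσ = qBL/((B+z)(L+z)) = 97.7×5.2×5.2/((5.2+6.05)(5.2+6.05)) = 20.874 kPa
Final effective stress: σ'_f = σ'_0 + Δσ = 44.879 + 20.874 = 65.753 kPa.
Normally consolidated clay, so the full stress increment lies on the virgin compression line:
S_c = C_c·H/(1+e₀)·log₁₀(σ'_f/σ'_0) = 0.44×5.9/(1+1.1)×log₁₀(65.753/44.879)
    = 1.2362 × 0.16587 = 0.205 m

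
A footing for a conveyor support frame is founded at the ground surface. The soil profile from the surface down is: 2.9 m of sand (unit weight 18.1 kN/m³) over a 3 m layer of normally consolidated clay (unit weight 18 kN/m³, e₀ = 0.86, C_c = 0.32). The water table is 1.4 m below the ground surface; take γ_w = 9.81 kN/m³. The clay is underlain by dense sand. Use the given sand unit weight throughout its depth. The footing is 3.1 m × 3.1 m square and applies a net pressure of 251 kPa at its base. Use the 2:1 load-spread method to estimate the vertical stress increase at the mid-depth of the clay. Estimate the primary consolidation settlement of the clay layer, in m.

S_c ≈ 0.139 m

Mid-depth of clay below the ground surface: z = 2.9 + 3/2 = 4.4 m.
Total vertical stress at mid-clay: σ_v = 18.1×2.9 + 18×1.5 = 79.49 kPa.
Pore pressure: u = 9.81×(4.4 − 1.4) = 29.43 kPa.
Initial effective stress: σ'_0 = σ_v − u = 79.49 − 29.43 = 50.06 kPa.
Stress increase at mid-clay by the 2:1 spreading method:
Δσ = qBL/((B+z)(L+z)) = 251×3.1×3.1/((3.1+4.4)(3.1+4.4)) = 42.882 kPa
Final effective stress: σ'_f = σ'_0 + Δσ = 50.06 + 42.882 = 92.942 kPa.
Normally consolidated clay, so the full stress increment lies on the virgin compression line:
S_c = C_c·H/(1+e₀)·log₁₀(σ'_f/σ'_0) = 0.32×3/(1+0.86)×log₁₀(92.942/50.06)
    = 0.51613 × 0.26872 = 0.1387 m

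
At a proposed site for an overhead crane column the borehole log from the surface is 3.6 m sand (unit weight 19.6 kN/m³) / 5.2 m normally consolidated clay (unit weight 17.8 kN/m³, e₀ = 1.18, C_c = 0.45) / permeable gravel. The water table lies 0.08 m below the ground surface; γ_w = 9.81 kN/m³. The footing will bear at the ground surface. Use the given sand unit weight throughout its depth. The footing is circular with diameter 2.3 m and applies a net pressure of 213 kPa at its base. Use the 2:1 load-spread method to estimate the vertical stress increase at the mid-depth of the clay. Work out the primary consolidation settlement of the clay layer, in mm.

S_c ≈ 113 mm

Mid-depth of clay below the ground surface: z = 3.6 + 5.2/2 = 6.2 m.
Total vertical stress at mid-clay: σ_v = 19.6×3.6 + 17.8×2.6 = 116.84 kPa.
Pore pressure: u = 9.81×(6.2 − 0.08) = 60.037 kPa.
Initial effective stress: σ'_0 = σ_v − u = 116.84 − 60.037 = 56.803 kPa.
Stress increase at mid-clay by the 2:1 spreading method:
Δσ ≈ qD²/(D+z)² = 213×2.3²/(2.3+6.2)² = 15.595 kPa
Final effective stress: σ'_f = σ'_0 + Δσ = 56.803 + 15.595 = 72.398 kPa.
Normally consolidated clay, so the full stress increment lies on the virgin compression line:
S_c = C_c·H/(1+e₀)·log₁₀(σ'_f/σ'_0) = 0.45×5.2/(1+1.18)×log₁₀(72.398/56.803)
    = 1.0734 × 0.10536 = 0.1131 m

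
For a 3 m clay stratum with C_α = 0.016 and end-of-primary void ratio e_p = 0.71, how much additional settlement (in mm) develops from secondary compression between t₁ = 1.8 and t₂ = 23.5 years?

S_s ≈ 31.3 mm

Secondary compression: S_s = C_α·H/(1+e_p)·log₁₀(t₂/t₁)
S_s = 0.016×3/(1+0.71)×log₁₀(23.5/1.8)
    = 0.02807 × 1.116 = 0.03132 m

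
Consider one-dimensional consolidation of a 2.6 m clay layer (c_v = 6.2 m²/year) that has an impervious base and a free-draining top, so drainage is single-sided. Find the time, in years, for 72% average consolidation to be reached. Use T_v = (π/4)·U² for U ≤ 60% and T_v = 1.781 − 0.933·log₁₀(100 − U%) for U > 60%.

Drainage path length: H_d = H = 2.6 m (single drainage).
U > 60%: T_v = 1.781 − 0.933·log₁₀(100 − 72) = 0.4308.
t = T_v·H_d²/c_v = 0.4308×2.6²/6.2 = 0.4697 years.

t ≈ 0.47 years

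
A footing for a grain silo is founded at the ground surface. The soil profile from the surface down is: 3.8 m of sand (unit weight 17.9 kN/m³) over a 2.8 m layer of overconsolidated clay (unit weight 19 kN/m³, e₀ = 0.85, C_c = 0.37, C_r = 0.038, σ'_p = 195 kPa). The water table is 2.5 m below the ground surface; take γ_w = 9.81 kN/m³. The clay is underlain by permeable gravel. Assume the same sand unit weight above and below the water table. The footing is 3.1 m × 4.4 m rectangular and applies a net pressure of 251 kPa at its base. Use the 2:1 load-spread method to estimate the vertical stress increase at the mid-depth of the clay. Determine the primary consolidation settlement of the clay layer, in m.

S_c ≈ 0.0122 m

Mid-depth of clay below the ground surface: z = 3.8 + 2.8/2 = 5.2 m.
Total vertical stress at mid-clay: σ_v = 17.9×3.8 + 19×1.4 = 94.62 kPa.
Pore pressure: u = 9.81×(5.2 − 2.5) = 26.487 kPa.
Initial effective stress: σ'_0 = σ_v − u = 94.62 − 26.487 = 68.133 kPa.
Stress increase at mid-clay by the 2:1 spreading method:
Δσ = qBL/((B+z)(L+z)) = 251×3.1×4.4/((3.1+5.2)(4.4+5.2)) = 42.967 kPa
Final effective stress: σ'_f = 68.133 + 42.967 = 111.1 kPa.
σ'_f = 111.1 ≤ σ'_p = 195 kPa, so the clay remains overconsolidated and only the recompression index applies:
S_c = C_r·H/(1+e₀)·log₁₀(σ'_f/σ'_0) = 0.038×2.8/1.85×log₁₀(111.1/68.133)
    = 0.057513 × 0.21236 = 0.01221 m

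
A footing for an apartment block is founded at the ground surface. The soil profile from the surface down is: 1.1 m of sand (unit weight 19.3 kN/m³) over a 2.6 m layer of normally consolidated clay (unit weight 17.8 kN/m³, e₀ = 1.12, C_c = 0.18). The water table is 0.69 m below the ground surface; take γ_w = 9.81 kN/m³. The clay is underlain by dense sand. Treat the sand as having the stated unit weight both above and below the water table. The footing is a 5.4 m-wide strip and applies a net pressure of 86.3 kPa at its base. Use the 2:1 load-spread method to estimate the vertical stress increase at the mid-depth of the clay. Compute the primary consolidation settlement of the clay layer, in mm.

S_c ≈ 110 mm

Mid-depth of clay below the ground surface: z = 1.1 + 2.6/2 = 2.4 m.
Total vertical stress at mid-clay: σ_v = 19.3×1.1 + 17.8×1.3 = 44.37 kPa.
Pore pressure: u = 9.81×(2.4 − 0.69) = 16.775 kPa.
Initial effective stress: σ'_0 = σ_v − u = 44.37 − 16.775 = 27.595 kPa.
Stress increase at mid-clay by the 2:1 spreading method:
Δσ = qB/(B+z) = 86.3×5.4/(5.4+2.4) = 59.746 kPa
Final effective stress: σ'_f = σ'_0 + Δσ = 27.595 + 59.746 = 87.341 kPa.
Normally consolidated clay, so the full stress increment lies on the virgin compression line:
S_c = C_c·H/(1+e₀)·log₁₀(σ'_f/σ'_0) = 0.18×2.6/(1+1.12)×log₁₀(87.341/27.595)
    = 0.22075 × 0.50039 = 0.1105 m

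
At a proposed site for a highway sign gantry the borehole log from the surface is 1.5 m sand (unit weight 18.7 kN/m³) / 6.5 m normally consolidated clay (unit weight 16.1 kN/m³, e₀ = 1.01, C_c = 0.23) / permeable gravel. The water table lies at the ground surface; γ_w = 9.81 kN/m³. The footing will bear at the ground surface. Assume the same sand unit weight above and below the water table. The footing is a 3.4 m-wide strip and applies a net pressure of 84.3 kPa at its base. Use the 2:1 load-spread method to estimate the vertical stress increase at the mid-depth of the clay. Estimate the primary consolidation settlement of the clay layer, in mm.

S_c ≈ 230 mm

Mid-depth of clay below the ground surface: z = 1.5 + 6.5/2 = 4.75 m.
Total vertical stress at mid-clay: σ_v = 18.7×1.5 + 16.1×3.25 = 80.375 kPa.
Pore pressure: u = 9.81×(4.75 − 0) = 46.598 kPa.
Initial effective stress: σ'_0 = σ_v − u = 80.375 − 46.598 = 33.777 kPa.
Stress increase at mid-clay by the 2:1 spreading method:
Δσ = qB/(B+z) = 84.3×3.4/(3.4+4.75) = 35.168 kPa
Final effective stress: σ'_f = σ'_0 + Δσ = 33.777 + 35.168 = 68.945 kPa.
Normally consolidated clay, so the full stress increment lies on the virgin compression line:
S_c = C_c·H/(1+e₀)·log₁₀(σ'_f/σ'_0) = 0.23×6.5/(1+1.01)×log₁₀(68.945/33.777)
    = 0.74378 × 0.30988 = 0.2305 m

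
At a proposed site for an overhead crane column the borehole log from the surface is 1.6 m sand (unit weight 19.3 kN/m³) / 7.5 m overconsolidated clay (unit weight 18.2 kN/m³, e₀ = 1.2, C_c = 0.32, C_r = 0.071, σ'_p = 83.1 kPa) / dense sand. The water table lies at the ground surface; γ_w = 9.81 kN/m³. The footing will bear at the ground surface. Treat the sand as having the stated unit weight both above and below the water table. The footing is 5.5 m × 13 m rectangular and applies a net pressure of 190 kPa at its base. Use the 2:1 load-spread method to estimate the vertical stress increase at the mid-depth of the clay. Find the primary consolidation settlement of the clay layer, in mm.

Mid-depth of clay below the ground surface: z = 1.6 + 7.5/2 = 5.35 m.
Total vertical stress at mid-clay: σ_v = 19.3×1.6 + 18.2×3.75 = 99.13 kPa.
Pore pressure: u = 9.81×(5.35 − 0) = 52.483 kPa.
Initial effective stress: σ'_0 = σ_v − u = 99.13 − 52.483 = 46.647 kPa.
Stress increase at mid-clay by the 2:1 spreading method:
Δσ = qBL/((B+z)(L+z)) = 190×5.5×13/((5.5+5.35)(13+5.35)) = 68.233 kPa
Final effective stress: σ'_f = 46.647 + 68.233 = 114.88 kPa.
σ'_f = 114.88 > σ'_p = 83.1 kPa, so the stress path crosses the preconsolidation pressure — recompression up to σ'_p, then virgin compression beyond:
S_c = H/(1+e₀)·[C_r·log₁₀(σ'_p/σ'_0) + C_c·log₁₀(σ'_f/σ'_p)]
    = 7.5/2.2 × [0.071×log₁₀(83.1/46.647) + 0.32×log₁₀(114.88/83.1)]
    = 3.4091 × [0.017805 + 0.045006] = 0.2141 m

S_c ≈ 214 mm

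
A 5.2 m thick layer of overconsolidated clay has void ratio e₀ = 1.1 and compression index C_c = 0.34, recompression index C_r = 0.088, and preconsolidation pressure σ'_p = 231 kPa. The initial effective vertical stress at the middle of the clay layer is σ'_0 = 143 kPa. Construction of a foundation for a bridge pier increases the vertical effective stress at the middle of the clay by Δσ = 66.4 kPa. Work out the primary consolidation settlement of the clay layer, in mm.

Final effective stress: σ'_f = 143 + 66.4 = 209.4 kPa.
σ'_f = 209.4 ≤ σ'_p = 231 kPa, so the clay remains overconsolidated and only the recompression index applies:
S_c = C_r·H/(1+e₀)·log₁₀(σ'_f/σ'_0) = 0.088×5.2/2.1×log₁₀(209.4/143)
    = 0.21791 × 0.16564 = 0.03609 m

S_c ≈ 36.1 mm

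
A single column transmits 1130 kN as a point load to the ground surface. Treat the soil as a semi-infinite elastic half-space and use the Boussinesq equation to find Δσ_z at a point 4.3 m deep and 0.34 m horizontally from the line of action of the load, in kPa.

Δσ_z ≈ 28.7 kPa

Boussinesq vertical stress below a point load on an elastic half-space:
Δσ_z = 3P/(2πz²) · [1 + (r/z)²]^(−5/2)
r/z = 0.34/4.3 = 0.07907; [1+(r/z)²]^(−5/2) = 0.98454.
Δσ_z = 3×1130/(2π×4.3²) × 0.98454 = 29.18 × 0.98454 = 28.73 kPa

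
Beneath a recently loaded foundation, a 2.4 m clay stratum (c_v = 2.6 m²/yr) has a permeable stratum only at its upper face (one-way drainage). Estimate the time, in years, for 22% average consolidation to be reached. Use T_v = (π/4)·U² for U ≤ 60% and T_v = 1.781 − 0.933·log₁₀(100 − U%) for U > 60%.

t ≈ 0.0842 years

Drainage path length: H_d = H = 2.4 m (single drainage).
U ≤ 60%: T_v = (π/4)·U² = (π/4)×0.22² = 0.038013.
t = T_v·H_d²/c_v = 0.038013×2.4²/2.6 = 0.08421 years.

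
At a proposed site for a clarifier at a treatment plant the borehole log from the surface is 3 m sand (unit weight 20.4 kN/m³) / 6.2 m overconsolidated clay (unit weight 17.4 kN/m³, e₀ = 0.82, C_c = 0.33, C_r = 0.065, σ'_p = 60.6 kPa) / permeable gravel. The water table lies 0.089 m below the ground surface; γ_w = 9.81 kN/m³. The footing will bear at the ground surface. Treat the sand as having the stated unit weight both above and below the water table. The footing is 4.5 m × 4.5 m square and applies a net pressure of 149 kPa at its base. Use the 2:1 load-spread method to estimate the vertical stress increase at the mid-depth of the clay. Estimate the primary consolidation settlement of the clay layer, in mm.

Mid-depth of clay below the ground surface: z = 3 + 6.2/2 = 6.1 m.
Total vertical stress at mid-clay: σ_v = 20.4×3 + 17.4×3.1 = 115.14 kPa.
Pore pressure: u = 9.81×(6.1 − 0.089) = 58.968 kPa.
Initial effective stress: σ'_0 = σ_v − u = 115.14 − 58.968 = 56.172 kPa.
Stress increase at mid-clay by the 2:1 spreading method:
Δσ = qBL/((B+z)(L+z)) = 149×4.5×4.5/((4.5+6.1)(4.5+6.1)) = 26.853 kPa
Final effective stress: σ'_f = 56.172 + 26.853 = 83.025 kPa.
σ'_f = 83.025 > σ'_p = 60.6 kPa, so the stress path crosses the preconsolidation pressure — recompression up to σ'_p, then virgin compression beyond:
S_c = H/(1+e₀)·[C_r·log₁₀(σ'_p/σ'_0) + C_c·log₁₀(σ'_f/σ'_p)]
    = 6.2/1.82 × [0.065×log₁₀(60.6/56.172) + 0.33×log₁₀(83.025/60.6)]
    = 3.4066 × [0.0021419 + 0.045123] = 0.161 m

S_c ≈ 161 mm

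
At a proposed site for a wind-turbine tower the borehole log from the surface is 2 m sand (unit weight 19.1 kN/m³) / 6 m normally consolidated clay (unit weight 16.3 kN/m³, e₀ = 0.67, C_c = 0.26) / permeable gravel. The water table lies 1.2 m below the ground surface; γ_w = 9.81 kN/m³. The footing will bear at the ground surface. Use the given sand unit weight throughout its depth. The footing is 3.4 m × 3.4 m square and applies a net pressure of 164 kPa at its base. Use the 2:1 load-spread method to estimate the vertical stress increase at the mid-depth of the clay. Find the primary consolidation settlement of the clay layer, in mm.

Mid-depth of clay below the ground surface: z = 2 + 6/2 = 5 m.
Total vertical stress at mid-clay: σ_v = 19.1×2 + 16.3×3 = 87.1 kPa.
Pore pressure: u = 9.81×(5 − 1.2) = 37.278 kPa.
Initial effective stress: σ'_0 = σ_v − u = 87.1 − 37.278 = 49.822 kPa.
Stress increase at mid-clay by the 2:1 spreading method:
Δσ = qBL/((B+z)(L+z)) = 164×3.4×3.4/((3.4+5)(3.4+5)) = 26.868 kPa
Final effective stress: σ'_f = σ'_0 + Δσ = 49.822 + 26.868 = 76.69 kPa.
Normally consolidated clay, so the full stress increment lies on the virgin compression line:
S_c = C_c·H/(1+e₀)·log₁₀(σ'_f/σ'_0) = 0.26×6/(1+0.67)×log₁₀(76.69/49.822)
    = 0.93413 × 0.18732 = 0.175 m

S_c ≈ 175 mm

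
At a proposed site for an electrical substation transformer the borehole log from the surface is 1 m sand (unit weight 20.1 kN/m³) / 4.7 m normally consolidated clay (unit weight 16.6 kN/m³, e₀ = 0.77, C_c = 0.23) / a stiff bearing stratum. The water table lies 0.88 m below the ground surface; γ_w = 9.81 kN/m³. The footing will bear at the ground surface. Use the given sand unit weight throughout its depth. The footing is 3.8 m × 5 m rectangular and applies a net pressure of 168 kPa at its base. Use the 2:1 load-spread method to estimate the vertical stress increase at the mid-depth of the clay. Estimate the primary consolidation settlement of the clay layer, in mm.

Mid-depth of clay below the ground surface: z = 1 + 4.7/2 = 3.35 m.
Total vertical stress at mid-clay: σ_v = 20.1×1 + 16.6×2.35 = 59.11 kPa.
Pore pressure: u = 9.81×(3.35 − 0.88) = 24.231 kPa.
Initial effective stress: σ'_0 = σ_v − u = 59.11 − 24.231 = 34.879 kPa.
Stress increase at mid-clay by the 2:1 spreading method:
Δσ = qBL/((B+z)(L+z)) = 168×3.8×5/((3.8+3.35)(5+3.35)) = 53.465 kPa
Final effective stress: σ'_f = σ'_0 + Δσ = 34.879 + 53.465 = 88.344 kPa.
Normally consolidated clay, so the full stress increment lies on the virgin compression line:
S_c = C_c·H/(1+e₀)·log₁₀(σ'_f/σ'_0) = 0.23×4.7/(1+0.77)×log₁₀(88.344/34.879)
    = 0.61073 × 0.40361 = 0.2465 m

S_c ≈ 246 mm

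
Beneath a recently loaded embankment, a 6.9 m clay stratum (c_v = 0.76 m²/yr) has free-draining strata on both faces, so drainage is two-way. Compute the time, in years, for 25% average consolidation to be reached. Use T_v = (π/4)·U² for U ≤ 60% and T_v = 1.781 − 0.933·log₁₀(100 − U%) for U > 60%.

t ≈ 0.769 years

Drainage path length: H_d = H/2 = 3.45 m (double drainage).
U ≤ 60%: T_v = (π/4)·U² = (π/4)×0.25² = 0.049087.
t = T_v·H_d²/c_v = 0.049087×3.45²/0.76 = 0.7688 years.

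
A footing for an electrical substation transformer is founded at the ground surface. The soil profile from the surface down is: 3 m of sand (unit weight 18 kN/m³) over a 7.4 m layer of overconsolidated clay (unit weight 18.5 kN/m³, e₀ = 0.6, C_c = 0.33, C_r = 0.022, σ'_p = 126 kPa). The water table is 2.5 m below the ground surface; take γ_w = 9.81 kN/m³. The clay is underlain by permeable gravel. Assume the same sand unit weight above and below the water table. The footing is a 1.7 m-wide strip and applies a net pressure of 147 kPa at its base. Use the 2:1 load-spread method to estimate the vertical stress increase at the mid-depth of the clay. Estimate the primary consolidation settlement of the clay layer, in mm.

Mid-depth of clay below the ground surface: z = 3 + 7.4/2 = 6.7 m.
Total vertical stress at mid-clay: σ_v = 18×3 + 18.5×3.7 = 122.45 kPa.
Pore pressure: u = 9.81×(6.7 − 2.5) = 41.202 kPa.
Initial effective stress: σ'_0 = σ_v − u = 122.45 − 41.202 = 81.248 kPa.
Stress increase at mid-clay by the 2:1 spreading method:
Δσ = qB/(B+z) = 147×1.7/(1.7+6.7) = 29.75 kPa
Final effective stress: σ'_f = 81.248 + 29.75 = 111 kPa.
σ'_f = 111 ≤ σ'_p = 126 kPa, so the clay remains overconsolidated and only the recompression index applies:
S_c = C_r·H/(1+e₀)·log₁₀(σ'_f/σ'_0) = 0.022×7.4/1.6×log₁₀(111/81.248)
    = 0.10175 × 0.13551 = 0.01379 m

S_c ≈ 13.8 mm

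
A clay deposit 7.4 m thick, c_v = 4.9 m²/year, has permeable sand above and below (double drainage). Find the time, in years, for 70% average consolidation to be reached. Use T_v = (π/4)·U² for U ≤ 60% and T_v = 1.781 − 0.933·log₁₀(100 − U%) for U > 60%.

Drainage path length: H_d = H/2 = 3.7 m (double drainage).
U > 60%: T_v = 1.781 − 0.933·log₁₀(100 − 70) = 0.40285.
t = T_v·H_d²/c_v = 0.40285×3.7²/4.9 = 1.126 years.

t ≈ 1.13 years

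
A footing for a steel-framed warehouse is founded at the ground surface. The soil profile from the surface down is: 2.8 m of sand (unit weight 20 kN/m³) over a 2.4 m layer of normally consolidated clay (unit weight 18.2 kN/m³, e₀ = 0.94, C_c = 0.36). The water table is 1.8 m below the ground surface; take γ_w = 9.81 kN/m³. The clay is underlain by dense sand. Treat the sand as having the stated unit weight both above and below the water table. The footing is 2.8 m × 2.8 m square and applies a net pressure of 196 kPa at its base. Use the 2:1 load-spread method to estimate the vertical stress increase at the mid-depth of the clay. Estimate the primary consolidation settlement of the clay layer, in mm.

Mid-depth of clay below the ground surface: z = 2.8 + 2.4/2 = 4 m.
Total vertical stress at mid-clay: σ_v = 20×2.8 + 18.2×1.2 = 77.84 kPa.
Pore pressure: u = 9.81×(4 − 1.8) = 21.582 kPa.
Initial effective stress: σ'_0 = σ_v − u = 77.84 − 21.582 = 56.258 kPa.
Stress increase at mid-clay by the 2:1 spreading method:
Δσ = qBL/((B+z)(L+z)) = 196×2.8×2.8/((2.8+4)(2.8+4)) = 33.232 kPa
Final effective stress: σ'_f = σ'_0 + Δσ = 56.258 + 33.232 = 89.49 kPa.
Normally consolidated clay, so the full stress increment lies on the virgin compression line:
S_c = C_c·H/(1+e₀)·log₁₀(σ'_f/σ'_0) = 0.36×2.4/(1+0.94)×log₁₀(89.49/56.258)
    = 0.44536 × 0.20159 = 0.08978 m

S_c ≈ 89.8 mm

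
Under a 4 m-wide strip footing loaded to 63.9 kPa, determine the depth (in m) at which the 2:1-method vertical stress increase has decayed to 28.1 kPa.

2:1 spreading — at depth z the loaded area has grown by z in each plan dimension:
qB/(B+z) = Δσ_z ⇒ z = qB/Δσ_z − B = 63.9×4/28.1 − 4 = 5.096 m

z ≈ 5.1 m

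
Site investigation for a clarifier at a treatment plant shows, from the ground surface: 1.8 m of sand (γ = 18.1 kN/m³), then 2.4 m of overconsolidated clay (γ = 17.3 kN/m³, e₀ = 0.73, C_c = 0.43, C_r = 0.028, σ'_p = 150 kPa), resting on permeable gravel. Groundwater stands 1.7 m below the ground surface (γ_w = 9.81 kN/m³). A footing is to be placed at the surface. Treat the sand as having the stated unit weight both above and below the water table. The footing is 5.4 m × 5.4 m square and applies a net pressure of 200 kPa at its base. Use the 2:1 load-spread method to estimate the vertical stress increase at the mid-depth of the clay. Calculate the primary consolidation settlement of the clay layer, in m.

S_c ≈ 0.0187 m

Mid-depth of clay below the ground surface: z = 1.8 + 2.4/2 = 3 m.
Total vertical stress at mid-clay: σ_v = 18.1×1.8 + 17.3×1.2 = 53.34 kPa.
Pore pressure: u = 9.81×(3 − 1.7) = 12.753 kPa.
Initial effective stress: σ'_0 = σ_v − u = 53.34 − 12.753 = 40.587 kPa.
Stress increase at mid-clay by the 2:1 spreading method:
Δσ = qBL/((B+z)(L+z)) = 200×5.4×5.4/((5.4+3)(5.4+3)) = 82.653 kPa
Final effective stress: σ'_f = 40.587 + 82.653 = 123.24 kPa.
σ'_f = 123.24 ≤ σ'_p = 150 kPa, so the clay remains overconsolidated and only the recompression index applies:
S_c = C_r·H/(1+e₀)·log₁₀(σ'_f/σ'_0) = 0.028×2.4/1.73×log₁₀(123.24/40.587)
    = 0.038844 × 0.48236 = 0.01874 m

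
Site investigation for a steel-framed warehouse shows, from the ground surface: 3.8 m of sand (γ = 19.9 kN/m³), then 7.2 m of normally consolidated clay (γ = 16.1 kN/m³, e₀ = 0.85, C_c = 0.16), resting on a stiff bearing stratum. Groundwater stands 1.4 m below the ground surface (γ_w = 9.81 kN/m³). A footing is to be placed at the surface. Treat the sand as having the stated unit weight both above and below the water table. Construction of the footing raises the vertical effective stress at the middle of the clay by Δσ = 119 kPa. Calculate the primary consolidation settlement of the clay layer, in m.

S_c ≈ 0.258 m

Mid-depth of clay below the ground surface: z = 3.8 + 7.2/2 = 7.4 m.
Total vertical stress at mid-clay: σ_v = 19.9×3.8 + 16.1×3.6 = 133.58 kPa.
Pore pressure: u = 9.81×(7.4 − 1.4) = 58.86 kPa.
Initial effective stress: σ'_0 = σ_v − u = 133.58 − 58.86 = 74.72 kPa.
Final effective stress: σ'_f = σ'_0 + Δσ = 74.72 + 119 = 193.72 kPa.
Normally consolidated clay, so the full stress increment lies on the virgin compression line:
S_c = C_c·H/(1+e₀)·log₁₀(σ'_f/σ'_0) = 0.16×7.2/(1+0.85)×log₁₀(193.72/74.72)
    = 0.6227 × 0.41374 = 0.2576 m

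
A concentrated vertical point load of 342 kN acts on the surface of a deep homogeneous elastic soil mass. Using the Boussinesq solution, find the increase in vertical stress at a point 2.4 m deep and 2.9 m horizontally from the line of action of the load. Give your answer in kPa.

Boussinesq vertical stress below a point load on an elastic half-space:
Δσ_z = 3P/(2πz²) · [1 + (r/z)²]^(−5/2)
r/z = 2.9/2.4 = 1.2083; [1+(r/z)²]^(−5/2) = 0.10535.
Δσ_z = 3×342/(2π×2.4²) × 0.10535 = 28.349 × 0.10535 = 2.987 kPa

Δσ_z ≈ 2.99 kPa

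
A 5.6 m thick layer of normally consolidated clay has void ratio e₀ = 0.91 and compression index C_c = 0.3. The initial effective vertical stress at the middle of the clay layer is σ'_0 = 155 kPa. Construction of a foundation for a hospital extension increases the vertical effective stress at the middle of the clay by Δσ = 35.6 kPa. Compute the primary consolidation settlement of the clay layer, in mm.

Final effective stress: σ'_f = σ'_0 + Δσ = 155 + 35.6 = 190.6 kPa.
Normally consolidated clay, so the full stress increment lies on the virgin compression line:
S_c = C_c·H/(1+e₀)·log₁₀(σ'_f/σ'_0) = 0.3×5.6/(1+0.91)×log₁₀(190.6/155)
    = 0.87958 × 0.089791 = 0.07898 m

S_c ≈ 79 mm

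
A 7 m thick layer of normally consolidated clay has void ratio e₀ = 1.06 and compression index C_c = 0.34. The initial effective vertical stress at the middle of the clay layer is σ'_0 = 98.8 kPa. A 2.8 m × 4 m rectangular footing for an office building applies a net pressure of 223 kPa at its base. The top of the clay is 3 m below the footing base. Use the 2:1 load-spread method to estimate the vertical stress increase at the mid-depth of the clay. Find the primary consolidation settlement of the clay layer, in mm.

Mid-depth of clay below the footing base: z = 3 + 7/2 = 6.5 m.
Stress increase at mid-clay by the 2:1 spreading method:
Δσ = qBL/((B+z)(L+z)) = 223×2.8×4/((2.8+6.5)(4+6.5)) = 25.577 kPa
Final effective stress: σ'_f = σ'_0 + Δσ = 98.8 + 25.577 = 124.38 kPa.
Normally consolidated clay, so the full stress increment lies on the virgin compression line:
S_c = C_c·H/(1+e₀)·log₁₀(σ'_f/σ'_0) = 0.34×7/(1+1.06)×log₁₀(124.38/98.8)
    = 1.1553 × 0.099994 = 0.1155 m

S_c ≈ 116 mm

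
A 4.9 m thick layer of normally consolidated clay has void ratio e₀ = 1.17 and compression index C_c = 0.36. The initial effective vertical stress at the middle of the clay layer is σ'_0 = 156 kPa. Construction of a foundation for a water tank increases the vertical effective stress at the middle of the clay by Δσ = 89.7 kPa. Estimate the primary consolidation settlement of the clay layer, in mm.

S_c ≈ 160 mm

Final effective stress: σ'_f = σ'_0 + Δσ = 156 + 89.7 = 245.7 kPa.
Normally consolidated clay, so the full stress increment lies on the virgin compression line:
S_c = C_c·H/(1+e₀)·log₁₀(σ'_f/σ'_0) = 0.36×4.9/(1+1.17)×log₁₀(245.7/156)
    = 0.8129 × 0.19728 = 0.1604 m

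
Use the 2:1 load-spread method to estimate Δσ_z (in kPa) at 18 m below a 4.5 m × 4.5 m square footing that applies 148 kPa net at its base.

By the 2:1 method the load spreads at 1 horizontal : 2 vertical, so at depth z the loaded area has grown by z in each plan dimension:
Δσ = qBL/((B+z)(L+z)) = 148×4.5×4.5/((4.5+18)(4.5+18)) = 5.92 kPa

Δσ_z ≈ 5.92 kPa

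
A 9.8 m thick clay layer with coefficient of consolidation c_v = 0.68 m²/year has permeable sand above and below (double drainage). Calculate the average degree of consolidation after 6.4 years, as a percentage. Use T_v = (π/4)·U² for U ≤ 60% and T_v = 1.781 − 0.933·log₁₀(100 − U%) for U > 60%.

U ≈ 48 %

Drainage path length: H_d = H/2 = 4.9 m (double drainage).
T_v = c_v·t/H_d² = 0.68×6.4/4.9² = 0.18126.
T_v = 0.18126 corresponds to the U ≤ 60% branch:
U = √(4T_v/π) = 0.4804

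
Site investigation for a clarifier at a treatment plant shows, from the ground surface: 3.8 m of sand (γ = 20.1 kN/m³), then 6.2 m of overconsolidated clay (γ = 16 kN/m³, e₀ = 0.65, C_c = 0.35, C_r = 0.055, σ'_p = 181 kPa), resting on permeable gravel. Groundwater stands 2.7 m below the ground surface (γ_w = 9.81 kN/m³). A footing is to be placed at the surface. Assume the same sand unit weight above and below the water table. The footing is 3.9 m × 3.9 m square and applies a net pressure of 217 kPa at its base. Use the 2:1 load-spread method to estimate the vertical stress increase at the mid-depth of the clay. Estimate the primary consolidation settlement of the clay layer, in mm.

Mid-depth of clay below the ground surface: z = 3.8 + 6.2/2 = 6.9 m.
Total vertical stress at mid-clay: σ_v = 20.1×3.8 + 16×3.1 = 125.98 kPa.
Pore pressure: u = 9.81×(6.9 − 2.7) = 41.202 kPa.
Initial effective stress: σ'_0 = σ_v − u = 125.98 − 41.202 = 84.778 kPa.
Stress increase at mid-clay by the 2:1 spreading method:
Δσ = qBL/((B+z)(L+z)) = 217×3.9×3.9/((3.9+6.9)(3.9+6.9)) = 28.297 kPa
Final effective stress: σ'_f = 84.778 + 28.297 = 113.08 kPa.
σ'_f = 113.08 ≤ σ'_p = 181 kPa, so the clay remains overconsolidated and only the recompression index applies:
S_c = C_r·H/(1+e₀)·log₁₀(σ'_f/σ'_0) = 0.055×6.2/1.65×log₁₀(113.08/84.778)
    = 0.20667 × 0.1251 = 0.02585 m

S_c ≈ 25.9 mm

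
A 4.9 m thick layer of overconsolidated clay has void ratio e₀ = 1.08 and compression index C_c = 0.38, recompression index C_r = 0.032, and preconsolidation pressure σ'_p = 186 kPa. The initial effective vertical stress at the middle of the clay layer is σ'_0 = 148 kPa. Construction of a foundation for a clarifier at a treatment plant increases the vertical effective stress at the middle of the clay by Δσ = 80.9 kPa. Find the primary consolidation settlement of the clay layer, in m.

Final effective stress: σ'_f = 148 + 80.9 = 228.9 kPa.
σ'_f = 228.9 > σ'_p = 186 kPa, so the stress path crosses the preconsolidation pressure — recompression up to σ'_p, then virgin compression beyond:
S_c = H/(1+e₀)·[C_r·log₁₀(σ'_p/σ'_0) + C_c·log₁₀(σ'_f/σ'_p)]
    = 4.9/2.08 × [0.032×log₁₀(186/148) + 0.38×log₁₀(228.9/186)]
    = 2.3558 × [0.003176 + 0.03425] = 0.08817 m

S_c ≈ 0.0882 m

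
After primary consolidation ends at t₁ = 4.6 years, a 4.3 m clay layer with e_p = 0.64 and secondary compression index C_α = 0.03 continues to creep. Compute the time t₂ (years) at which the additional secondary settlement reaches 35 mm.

t₂ ≈ 12.8 years

S_s = C_α·H/(1+e_p)·log₁₀(t₂/t₁) ⇒ log₁₀(t₂/t₁) = S_s·(1+e_p)/(C_α·H).
log₁₀(t₂/t₁) = 0.035 × (1+0.64) / (0.03×4.3) = 0.445
t₂ = t₁ × 10^0.445 = 4.6 × 2.786 = 12.82 years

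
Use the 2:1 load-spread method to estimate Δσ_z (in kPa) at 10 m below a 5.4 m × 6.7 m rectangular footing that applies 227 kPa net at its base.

By the 2:1 method the load spreads at 1 horizontal : 2 vertical, so at depth z the loaded area has grown by z in each plan dimension:
Δσ = qBL/((B+z)(L+z)) = 227×5.4×6.7/((5.4+10)(6.7+10)) = 31.934 kPa

Δσ_z ≈ 31.9 kPa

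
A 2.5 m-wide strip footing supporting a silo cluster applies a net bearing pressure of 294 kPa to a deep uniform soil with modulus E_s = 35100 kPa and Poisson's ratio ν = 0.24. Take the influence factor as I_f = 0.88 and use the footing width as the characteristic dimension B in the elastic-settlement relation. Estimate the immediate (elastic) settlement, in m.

Immediate (elastic) settlement: S_e = q·B·(1−ν²)/E_s · I_f.
S_e = 294 × 2.5 × (1 − 0.24²) / 35100 × 0.88
    = 294 × 2.5 × 0.9424 / 35100 × 0.88
    = 0.01737 m

S_e ≈ 0.0174 m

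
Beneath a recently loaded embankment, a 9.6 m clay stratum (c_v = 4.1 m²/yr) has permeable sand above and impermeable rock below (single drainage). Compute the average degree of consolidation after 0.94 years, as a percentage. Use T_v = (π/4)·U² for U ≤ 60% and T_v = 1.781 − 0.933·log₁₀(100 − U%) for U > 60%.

Drainage path length: H_d = H = 9.6 m (single drainage).
T_v = c_v·t/H_d² = 4.1×0.94/9.6² = 0.041819.
T_v = 0.041819 corresponds to the U ≤ 60% branch:
U = √(4T_v/π) = 0.2308

U ≈ 23.1 %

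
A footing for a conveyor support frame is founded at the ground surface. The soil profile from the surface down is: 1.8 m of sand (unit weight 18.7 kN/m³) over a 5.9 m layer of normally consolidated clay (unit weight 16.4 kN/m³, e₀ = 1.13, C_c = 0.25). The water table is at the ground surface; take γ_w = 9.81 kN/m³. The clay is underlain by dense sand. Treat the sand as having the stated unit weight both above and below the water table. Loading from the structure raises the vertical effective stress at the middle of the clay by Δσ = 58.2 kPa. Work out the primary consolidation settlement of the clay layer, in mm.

Mid-depth of clay below the ground surface: z = 1.8 + 5.9/2 = 4.75 m.
Total vertical stress at mid-clay: σ_v = 18.7×1.8 + 16.4×2.95 = 82.04 kPa.
Pore pressure: u = 9.81×(4.75 − 0) = 46.598 kPa.
Initial effective stress: σ'_0 = σ_v − u = 82.04 − 46.598 = 35.442 kPa.
Final effective stress: σ'_f = σ'_0 + Δσ = 35.442 + 58.2 = 93.642 kPa.
Normally consolidated clay, so the full stress increment lies on the virgin compression line:
S_c = C_c·H/(1+e₀)·log₁₀(σ'_f/σ'_0) = 0.25×5.9/(1+1.13)×log₁₀(93.642/35.442)
    = 0.69249 × 0.42195 = 0.2922 m

S_c ≈ 292 mm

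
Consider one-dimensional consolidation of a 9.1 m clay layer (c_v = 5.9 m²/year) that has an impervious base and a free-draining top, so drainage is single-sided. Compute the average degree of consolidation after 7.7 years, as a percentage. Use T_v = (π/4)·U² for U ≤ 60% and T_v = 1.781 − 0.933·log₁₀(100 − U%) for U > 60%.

Drainage path length: H_d = H = 9.1 m (single drainage).
T_v = c_v·t/H_d² = 5.9×7.7/9.1² = 0.54861.
T_v = 0.54861 corresponds to the U > 60% branch:
U = 1 − 10^((1.781 − T_v)/0.933)/100 = 0.7906

U ≈ 79.1 %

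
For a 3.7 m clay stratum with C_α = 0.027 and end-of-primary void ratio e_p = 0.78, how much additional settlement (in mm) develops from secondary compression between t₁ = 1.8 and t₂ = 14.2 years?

S_s ≈ 50.3 mm

Secondary compression: S_s = C_α·H/(1+e_p)·log₁₀(t₂/t₁)
S_s = 0.027×3.7/(1+0.78)×log₁₀(14.2/1.8)
    = 0.05612 × 0.897 = 0.05034 m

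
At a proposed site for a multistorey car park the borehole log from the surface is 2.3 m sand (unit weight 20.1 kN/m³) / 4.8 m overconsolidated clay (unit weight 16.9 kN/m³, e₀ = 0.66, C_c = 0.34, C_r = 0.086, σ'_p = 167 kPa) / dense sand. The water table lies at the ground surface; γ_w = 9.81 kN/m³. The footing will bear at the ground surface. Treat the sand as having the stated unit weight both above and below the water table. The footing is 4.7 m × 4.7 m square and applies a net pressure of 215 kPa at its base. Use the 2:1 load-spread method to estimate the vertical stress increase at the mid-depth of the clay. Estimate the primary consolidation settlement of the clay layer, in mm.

Mid-depth of clay below the ground surface: z = 2.3 + 4.8/2 = 4.7 m.
Total vertical stress at mid-clay: σ_v = 20.1×2.3 + 16.9×2.4 = 86.79 kPa.
Pore pressure: u = 9.81×(4.7 − 0) = 46.107 kPa.
Initial effective stress: σ'_0 = σ_v − u = 86.79 − 46.107 = 40.683 kPa.
Stress increase at mid-clay by the 2:1 spreading method:
Δσ = qBL/((B+z)(L+z)) = 215×4.7×4.7/((4.7+4.7)(4.7+4.7)) = 53.75 kPa
Final effective stress: σ'_f = 40.683 + 53.75 = 94.433 kPa.
σ'_f = 94.433 ≤ σ'_p = 167 kPa, so the clay remains overconsolidated and only the recompression index applies:
S_c = C_r·H/(1+e₀)·log₁₀(σ'_f/σ'_0) = 0.086×4.8/1.66×log₁₀(94.433/40.683)
    = 0.24868 × 0.36571 = 0.09094 m

S_c ≈ 90.9 mm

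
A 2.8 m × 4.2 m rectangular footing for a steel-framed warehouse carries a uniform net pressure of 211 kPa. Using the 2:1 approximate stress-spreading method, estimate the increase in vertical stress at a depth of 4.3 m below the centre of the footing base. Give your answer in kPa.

By the 2:1 method the load spreads at 1 horizontal : 2 vertical, so at depth z the loaded area has grown by z in each plan dimension:
Δσ = qBL/((B+z)(L+z)) = 211×2.8×4.2/((2.8+4.3)(4.2+4.3)) = 41.116 kPa

Δσ_z ≈ 41.1 kPa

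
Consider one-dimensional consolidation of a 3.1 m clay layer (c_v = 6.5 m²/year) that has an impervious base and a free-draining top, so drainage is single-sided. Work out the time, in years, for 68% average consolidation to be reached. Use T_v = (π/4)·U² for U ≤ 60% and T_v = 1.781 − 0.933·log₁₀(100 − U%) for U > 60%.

Drainage path length: H_d = H = 3.1 m (single drainage).
U > 60%: T_v = 1.781 − 0.933·log₁₀(100 − 68) = 0.3767.
t = T_v·H_d²/c_v = 0.3767×3.1²/6.5 = 0.5569 years.

t ≈ 0.557 years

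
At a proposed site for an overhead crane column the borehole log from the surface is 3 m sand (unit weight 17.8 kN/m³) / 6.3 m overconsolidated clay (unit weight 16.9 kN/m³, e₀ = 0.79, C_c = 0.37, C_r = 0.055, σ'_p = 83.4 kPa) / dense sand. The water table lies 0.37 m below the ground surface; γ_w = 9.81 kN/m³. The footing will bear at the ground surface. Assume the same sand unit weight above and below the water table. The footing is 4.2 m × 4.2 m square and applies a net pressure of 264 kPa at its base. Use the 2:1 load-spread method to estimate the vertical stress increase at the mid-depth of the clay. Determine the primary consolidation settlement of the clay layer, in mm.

Mid-depth of clay below the ground surface: z = 3 + 6.3/2 = 6.15 m.
Total vertical stress at mid-clay: σ_v = 17.8×3 + 16.9×3.15 = 106.63 kPa.
Pore pressure: u = 9.81×(6.15 − 0.37) = 56.702 kPa.
Initial effective stress: σ'_0 = σ_v − u = 106.63 − 56.702 = 49.928 kPa.
Stress increase at mid-clay by the 2:1 spreading method:
Δσ = qBL/((B+z)(L+z)) = 264×4.2×4.2/((4.2+6.15)(4.2+6.15)) = 43.473 kPa
Final effective stress: σ'_f = 49.928 + 43.473 = 93.401 kPa.
σ'_f = 93.401 > σ'_p = 83.4 kPa, so the stress path crosses the preconsolidation pressure — recompression up to σ'_p, then virgin compression beyond:
S_c = H/(1+e₀)·[C_r·log₁₀(σ'_p/σ'_0) + C_c·log₁₀(σ'_f/σ'_p)]
    = 6.3/1.79 × [0.055×log₁₀(83.4/49.928) + 0.37×log₁₀(93.401/83.4)]
    = 3.5196 × [0.012255 + 0.018199] = 0.1072 m

S_c ≈ 107 mm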